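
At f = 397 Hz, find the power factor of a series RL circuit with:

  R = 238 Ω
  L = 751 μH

Step 1 — Angular frequency: ω = 2π·f = 2π·397 = 2494 rad/s.
Step 2 — Component impedances:
  R: Z = R = 238 Ω
  L: Z = jωL = j·2494·0.000751 = 0 + j1.873 Ω
Step 3 — Series combination: Z_total = R + L = 238 + j1.873 Ω = 238∠0.5° Ω.
Step 4 — Power factor: PF = cos(φ) = Re(Z)/|Z| = 238/238 = 1.
Step 5 — Type: Im(Z) = 1.873 ⇒ lagging (phase φ = 0.5°).

PF = 1 (lagging, φ = 0.5°)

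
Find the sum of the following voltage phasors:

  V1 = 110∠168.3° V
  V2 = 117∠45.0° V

Step 1 — Convert each phasor to rectangular form:
  V1 = 110·(cos(168.3°) + j·sin(168.3°)) = -107.7 + j22.31 V
  V2 = 117·(cos(45.0°) + j·sin(45.0°)) = 82.73 + j82.73 V
Step 2 — Sum components: V_total = -24.98 + j105 V.
Step 3 — Convert to polar: |V_total| = 108 V, ∠V_total = 103.4°.

V_total = 108∠103.4° V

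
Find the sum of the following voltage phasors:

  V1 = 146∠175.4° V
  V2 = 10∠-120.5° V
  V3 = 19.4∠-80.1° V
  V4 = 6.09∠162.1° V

Step 1 — Convert each phasor to rectangular form:
  V1 = 146·(cos(175.4°) + j·sin(175.4°)) = -145.5 + j11.71 V
  V2 = 10·(cos(-120.5°) + j·sin(-120.5°)) = -5.075 - j8.616 V
  V3 = 19.4·(cos(-80.1°) + j·sin(-80.1°)) = 3.335 - j19.11 V
  V4 = 6.09·(cos(162.1°) + j·sin(162.1°)) = -5.795 + j1.872 V
Step 2 — Sum components: V_total = -153.1 - j14.15 V.
Step 3 — Convert to polar: |V_total| = 153.7 V, ∠V_total = -174.7°.

V_total = 153.7∠-174.7° V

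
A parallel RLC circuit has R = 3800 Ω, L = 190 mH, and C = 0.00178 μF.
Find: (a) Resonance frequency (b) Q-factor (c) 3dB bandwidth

Step 1 — Resonance: ω₀ = 1/√(LC) = 1/√(0.19·1.78e-09) = 5.438e+04 rad/s.
Step 2 — f₀ = ω₀/(2π) = 8654 Hz.
Step 3 — Parallel Q: Q = R/(ω₀L) = 3800/(5.438e+04·0.19) = 0.3678.
Step 4 — Bandwidth: Δω = ω₀/Q = 1.478e+05 rad/s; BW = Δω/(2π) = 2.353e+04 Hz.

(a) f₀ = 8654 Hz  (b) Q = 0.3678  (c) BW = 2.353e+04 Hz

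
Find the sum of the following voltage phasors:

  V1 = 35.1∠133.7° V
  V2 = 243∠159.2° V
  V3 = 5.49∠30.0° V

Step 1 — Convert each phasor to rectangular form:
  V1 = 35.1·(cos(133.7°) + j·sin(133.7°)) = -24.25 + j25.38 V
  V2 = 243·(cos(159.2°) + j·sin(159.2°)) = -227.2 + j86.29 V
  V3 = 5.49·(cos(30.0°) + j·sin(30.0°)) = 4.754 + j2.745 V
Step 2 — Sum components: V_total = -246.7 + j114.4 V.
Step 3 — Convert to polar: |V_total| = 271.9 V, ∠V_total = 155.1°.

V_total = 271.9∠155.1° V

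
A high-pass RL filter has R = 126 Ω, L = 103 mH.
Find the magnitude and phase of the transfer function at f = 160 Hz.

Step 1 — Angular frequency: ω = 2π·160 = 1005 rad/s.
Step 2 — Transfer function: H(jω) = jωL/(R + jωL).
Step 3 — Numerator jωL = j·103.5; denominator R + jωL = 126 + j103.5.
Step 4 — H = 0.4031 + j0.4905.
Step 5 — Magnitude: |H| = 0.6349 (-3.9 dB); phase: φ = 50.6°.

|H| = 0.6349 (-3.9 dB), φ = 50.6°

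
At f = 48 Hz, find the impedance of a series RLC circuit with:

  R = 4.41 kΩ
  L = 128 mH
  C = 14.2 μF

Step 1 — Angular frequency: ω = 2π·f = 2π·48 = 301.6 rad/s.
Step 2 — Component impedances:
  R: Z = R = 4410 Ω
  L: Z = jωL = j·301.6·0.128 = 0 + j38.6 Ω
  C: Z = 1/(jωC) = -j/(ω·C) = 0 - j233.5 Ω
Step 3 — Series combination: Z_total = R + L + C = 4410 - j194.9 Ω = 4414∠-2.5° Ω.

Z = 4410 - j194.9 Ω = 4414∠-2.5° Ω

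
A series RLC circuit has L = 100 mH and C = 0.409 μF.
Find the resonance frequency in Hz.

Step 1 — Resonance condition Im(Z)=0 gives ω₀ = 1/√(LC).
Step 2 — ω₀ = 1/√(0.1·4.09e-07) = 4945 rad/s.
Step 3 — f₀ = ω₀/(2π) = 787 Hz.

f₀ = 787 Hz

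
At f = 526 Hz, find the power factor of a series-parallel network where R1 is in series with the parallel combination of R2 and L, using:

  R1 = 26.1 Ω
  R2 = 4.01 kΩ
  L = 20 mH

Step 1 — Angular frequency: ω = 2π·f = 2π·526 = 3305 rad/s.
Step 2 — Component impedances:
  R1: Z = R = 26.1 Ω
  R2: Z = R = 4010 Ω
  L: Z = jωL = j·3305·0.02 = 0 + j66.1 Ω
Step 3 — Parallel branch: R2 || L = 1/(1/R2 + 1/L) = 1.089 + j66.08 Ω.
Step 4 — Series with R1: Z_total = R1 + (R2 || L) = 27.19 + j66.08 Ω = 71.46∠67.6° Ω.
Step 5 — Power factor: PF = cos(φ) = Re(Z)/|Z| = 27.19/71.46 = 0.3805.
Step 6 — Type: Im(Z) = 66.08 ⇒ lagging (phase φ = 67.6°).

PF = 0.3805 (lagging, φ = 67.6°)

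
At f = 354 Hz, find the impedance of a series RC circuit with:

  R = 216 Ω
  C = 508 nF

Step 1 — Angular frequency: ω = 2π·f = 2π·354 = 2224 rad/s.
Step 2 — Component impedances:
  R: Z = R = 216 Ω
  C: Z = 1/(jωC) = -j/(ω·C) = 0 - j885 Ω
Step 3 — Series combination: Z_total = R + C = 216 - j885 Ω = 911∠-76.3° Ω.

Z = 216 - j885 Ω = 911∠-76.3° Ω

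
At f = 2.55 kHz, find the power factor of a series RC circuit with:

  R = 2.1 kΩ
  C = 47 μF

Step 1 — Angular frequency: ω = 2π·f = 2π·2550 = 1.602e+04 rad/s.
Step 2 — Component impedances:
  R: Z = R = 2100 Ω
  C: Z = 1/(jωC) = -j/(ω·C) = 0 - j1.328 Ω
Step 3 — Series combination: Z_total = R + C = 2100 - j1.328 Ω = 2100∠-0.0° Ω.
Step 4 — Power factor: PF = cos(φ) = Re(Z)/|Z| = 2100/2100 = 1.
Step 5 — Type: Im(Z) = -1.328 ⇒ leading (phase φ = -0.0°).

PF = 1 (leading, φ = -0.0°)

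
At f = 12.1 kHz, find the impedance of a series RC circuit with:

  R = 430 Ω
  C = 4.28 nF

Step 1 — Angular frequency: ω = 2π·f = 2π·1.21e+04 = 7.603e+04 rad/s.
Step 2 — Component impedances:
  R: Z = R = 430 Ω
  C: Z = 1/(jωC) = -j/(ω·C) = 0 - j3073 Ω
Step 3 — Series combination: Z_total = R + C = 430 - j3073 Ω = 3103∠-82.0° Ω.

Z = 430 - j3073 Ω = 3103∠-82.0° Ω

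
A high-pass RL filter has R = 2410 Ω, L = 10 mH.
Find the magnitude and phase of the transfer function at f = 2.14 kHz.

Step 1 — Angular frequency: ω = 2π·2140 = 1.345e+04 rad/s.
Step 2 — Transfer function: H(jω) = jωL/(R + jωL).
Step 3 — Numerator jωL = j·134.5; denominator R + jωL = 2410 + j134.5.
Step 4 — H = 0.003103 + j0.05562.
Step 5 — Magnitude: |H| = 0.05571 (-25.1 dB); phase: φ = 86.8°.

|H| = 0.05571 (-25.1 dB), φ = 86.8°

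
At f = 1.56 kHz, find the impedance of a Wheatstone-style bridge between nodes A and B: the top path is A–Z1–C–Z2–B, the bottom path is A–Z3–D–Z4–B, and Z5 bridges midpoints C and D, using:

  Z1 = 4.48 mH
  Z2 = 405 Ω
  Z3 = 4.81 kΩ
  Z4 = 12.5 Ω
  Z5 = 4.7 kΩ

Step 1 — Angular frequency: ω = 2π·f = 2π·1560 = 9802 rad/s.
Step 2 — Component impedances:
  Z1: Z = jωL = j·9802·0.00448 = 0 + j43.91 Ω
  Z2: Z = R = 405 Ω
  Z3: Z = R = 4810 Ω
  Z4: Z = R = 12.5 Ω
  Z5: Z = R = 4700 Ω
Step 3 — Bridge requires nodal analysis (the Z5 bridge couples midpoints C and D, so the two paths cannot be reduced to a simple series/parallel combination). Setting node B to ground and injecting 1 A at node A, the 3-node admittance system at A, C, D solves to V_A = Z_AB = 346.6 + j37.84 Ω = 348.7∠6.2° Ω.

Z = 346.6 + j37.84 Ω = 348.7∠6.2° Ω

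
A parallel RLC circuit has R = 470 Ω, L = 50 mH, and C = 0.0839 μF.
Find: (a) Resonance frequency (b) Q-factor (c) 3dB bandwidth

Step 1 — Resonance: ω₀ = 1/√(LC) = 1/√(0.05·8.39e-08) = 1.544e+04 rad/s.
Step 2 — f₀ = ω₀/(2π) = 2457 Hz.
Step 3 — Parallel Q: Q = R/(ω₀L) = 470/(1.544e+04·0.05) = 0.6088.
Step 4 — Bandwidth: Δω = ω₀/Q = 2.536e+04 rad/s; BW = Δω/(2π) = 4036 Hz.

(a) f₀ = 2457 Hz  (b) Q = 0.6088  (c) BW = 4036 Hz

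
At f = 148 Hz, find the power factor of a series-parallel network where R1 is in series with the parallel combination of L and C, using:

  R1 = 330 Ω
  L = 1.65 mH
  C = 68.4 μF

Step 1 — Angular frequency: ω = 2π·f = 2π·148 = 929.9 rad/s.
Step 2 — Component impedances:
  R1: Z = R = 330 Ω
  L: Z = jωL = j·929.9·0.00165 = 0 + j1.534 Ω
  C: Z = 1/(jωC) = -j/(ω·C) = 0 - j15.72 Ω
Step 3 — Parallel branch: L || C = 1/(1/L + 1/C) = 0 + j1.7 Ω.
Step 4 — Series with R1: Z_total = R1 + (L || C) = 330 + j1.7 Ω = 330∠0.3° Ω.
Step 5 — Power factor: PF = cos(φ) = Re(Z)/|Z| = 330/330 = 1.
Step 6 — Type: Im(Z) = 1.7 ⇒ lagging (phase φ = 0.3°).

PF = 1 (lagging, φ = 0.3°)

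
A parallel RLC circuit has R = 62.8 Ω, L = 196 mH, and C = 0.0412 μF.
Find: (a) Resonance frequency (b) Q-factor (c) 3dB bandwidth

Step 1 — Resonance: ω₀ = 1/√(LC) = 1/√(0.196·4.12e-08) = 1.113e+04 rad/s.
Step 2 — f₀ = ω₀/(2π) = 1771 Hz.
Step 3 — Parallel Q: Q = R/(ω₀L) = 62.8/(1.113e+04·0.196) = 0.02879.
Step 4 — Bandwidth: Δω = ω₀/Q = 3.865e+05 rad/s; BW = Δω/(2π) = 6.151e+04 Hz.

(a) f₀ = 1771 Hz  (b) Q = 0.02879  (c) BW = 6.151e+04 Hz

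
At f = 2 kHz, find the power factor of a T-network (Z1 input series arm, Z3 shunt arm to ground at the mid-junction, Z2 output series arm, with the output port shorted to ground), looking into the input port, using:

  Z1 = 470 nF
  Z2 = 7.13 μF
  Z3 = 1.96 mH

Step 1 — Angular frequency: ω = 2π·f = 2π·2000 = 1.257e+04 rad/s.
Step 2 — Component impedances:
  Z1: Z = 1/(jωC) = -j/(ω·C) = 0 - j169.3 Ω
  Z2: Z = 1/(jωC) = -j/(ω·C) = 0 - j11.16 Ω
  Z3: Z = jωL = j·1.257e+04·0.00196 = 0 + j24.63 Ω
Step 3 — With the output port shorted to ground, the output series arm Z2 runs from the junction to ground; the shunt arm Z3 also runs from the junction to ground. They appear in parallel: Z3 || Z2 = 0 - j20.41 Ω.
Step 4 — Series with input arm Z1: Z_in = Z1 + (Z3 || Z2) = 0 - j189.7 Ω = 189.7∠-90.0° Ω.
Step 5 — Power factor: PF = cos(φ) = Re(Z)/|Z| = 0/189.7 = 0.
Step 6 — Type: Im(Z) = -189.7 ⇒ leading (phase φ = -90.0°).

PF = 0 (leading, φ = -90.0°)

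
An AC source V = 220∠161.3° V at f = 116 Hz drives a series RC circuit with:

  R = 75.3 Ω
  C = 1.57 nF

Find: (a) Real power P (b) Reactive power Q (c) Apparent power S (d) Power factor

Step 1 — Angular frequency: ω = 2π·f = 2π·116 = 728.8 rad/s.
Step 2 — Component impedances:
  R: Z = R = 75.3 Ω
  C: Z = 1/(jωC) = -j/(ω·C) = 0 - j8.739e+05 Ω
Step 3 — Series combination: Z_total = R + C = 75.3 - j8.739e+05 Ω = 8.739e+05∠-90.0° Ω.
Step 4 — Source phasor: V = 220∠161.3° V = -208.4 + j70.53 V.
Step 5 — Current: I = V / Z = -8.073e-05 - j0.0002384 A = 0.0002517∠-108.7° A.
Step 6 — Complex power: S = V·I* = 4.772e-06 - j0.05538 VA.
Step 7 — Real power: P = Re(S) = 4.772e-06 W.
Step 8 — Reactive power: Q = Im(S) = -0.05538 VAR.
Step 9 — Apparent power: |S| = 0.05538 VA.
Step 10 — Power factor: PF = P/|S| = 8.617e-05 (leading).

(a) P = 4.772e-06 W  (b) Q = -0.05538 VAR  (c) S = 0.05538 VA  (d) PF = 8.617e-05 (leading)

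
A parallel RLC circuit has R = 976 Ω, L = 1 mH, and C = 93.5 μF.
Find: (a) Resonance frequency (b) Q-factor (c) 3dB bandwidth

Step 1 — Resonance: ω₀ = 1/√(LC) = 1/√(0.001·9.35e-05) = 3270 rad/s.
Step 2 — f₀ = ω₀/(2π) = 520.5 Hz.
Step 3 — Parallel Q: Q = R/(ω₀L) = 976/(3270·0.001) = 298.4.
Step 4 — Bandwidth: Δω = ω₀/Q = 10.96 rad/s; BW = Δω/(2π) = 1.744 Hz.

(a) f₀ = 520.5 Hz  (b) Q = 298.4  (c) BW = 1.744 Hz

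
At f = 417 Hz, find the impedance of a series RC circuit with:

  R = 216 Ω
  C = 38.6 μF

Step 1 — Angular frequency: ω = 2π·f = 2π·417 = 2620 rad/s.
Step 2 — Component impedances:
  R: Z = R = 216 Ω
  C: Z = 1/(jωC) = -j/(ω·C) = 0 - j9.888 Ω
Step 3 — Series combination: Z_total = R + C = 216 - j9.888 Ω = 216.2∠-2.6° Ω.

Z = 216 - j9.888 Ω = 216.2∠-2.6° Ω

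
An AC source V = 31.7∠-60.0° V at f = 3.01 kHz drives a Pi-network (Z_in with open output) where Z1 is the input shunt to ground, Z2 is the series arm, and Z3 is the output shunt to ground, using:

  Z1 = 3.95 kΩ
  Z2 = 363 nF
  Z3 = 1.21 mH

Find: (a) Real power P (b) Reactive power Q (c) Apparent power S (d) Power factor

Step 1 — Angular frequency: ω = 2π·f = 2π·3010 = 1.891e+04 rad/s.
Step 2 — Component impedances:
  Z1: Z = R = 3950 Ω
  Z2: Z = 1/(jωC) = -j/(ω·C) = 0 - j145.7 Ω
  Z3: Z = jωL = j·1.891e+04·0.00121 = 0 + j22.88 Ω
Step 3 — With open output, the series arm Z2 and the output shunt Z3 appear in series to ground: Z2 + Z3 = 0 - j122.8 Ω.
Step 4 — Parallel with input shunt Z1: Z_in = Z1 || (Z2 + Z3) = 3.813 - j122.7 Ω = 122.7∠-88.2° Ω.
Step 5 — Source phasor: V = 31.7∠-60.0° V = 15.85 - j27.45 V.
Step 6 — Current: I = V / Z = 0.2276 + j0.1221 A = 0.2583∠28.2° A.
Step 7 — Complex power: S = V·I* = 0.2544 - j8.185 VA.
Step 8 — Real power: P = Re(S) = 0.2544 W.
Step 9 — Reactive power: Q = Im(S) = -8.185 VAR.
Step 10 — Apparent power: |S| = 8.189 VA.
Step 11 — Power factor: PF = P/|S| = 0.03107 (leading).

(a) P = 0.2544 W  (b) Q = -8.185 VAR  (c) S = 8.189 VA  (d) PF = 0.03107 (leading)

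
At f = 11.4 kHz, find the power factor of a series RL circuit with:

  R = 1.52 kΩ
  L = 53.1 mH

Step 1 — Angular frequency: ω = 2π·f = 2π·1.14e+04 = 7.163e+04 rad/s.
Step 2 — Component impedances:
  R: Z = R = 1520 Ω
  L: Z = jωL = j·7.163e+04·0.0531 = 0 + j3803 Ω
Step 3 — Series combination: Z_total = R + L = 1520 + j3803 Ω = 4096∠68.2° Ω.
Step 4 — Power factor: PF = cos(φ) = Re(Z)/|Z| = 1520/4096 = 0.3711.
Step 5 — Type: Im(Z) = 3803 ⇒ lagging (phase φ = 68.2°).

PF = 0.3711 (lagging, φ = 68.2°)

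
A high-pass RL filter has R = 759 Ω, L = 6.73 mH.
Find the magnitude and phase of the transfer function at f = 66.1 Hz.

Step 1 — Angular frequency: ω = 2π·66.1 = 415.3 rad/s.
Step 2 — Transfer function: H(jω) = jωL/(R + jωL).
Step 3 — Numerator jωL = j·2.795; denominator R + jωL = 759 + j2.795.
Step 4 — H = 1.356e-05 + j0.003683.
Step 5 — Magnitude: |H| = 0.003683 (-48.7 dB); phase: φ = 89.8°.

|H| = 0.003683 (-48.7 dB), φ = 89.8°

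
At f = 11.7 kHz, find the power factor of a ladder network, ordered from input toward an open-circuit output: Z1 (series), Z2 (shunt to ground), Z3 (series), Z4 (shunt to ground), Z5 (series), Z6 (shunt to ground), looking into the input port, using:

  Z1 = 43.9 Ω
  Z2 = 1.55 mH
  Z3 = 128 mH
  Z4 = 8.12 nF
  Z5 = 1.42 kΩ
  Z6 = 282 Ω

Step 1 — Angular frequency: ω = 2π·f = 2π·1.17e+04 = 7.351e+04 rad/s.
Step 2 — Component impedances:
  Z1: Z = R = 43.9 Ω
  Z2: Z = jωL = j·7.351e+04·0.00155 = 0 + j113.9 Ω
  Z3: Z = jωL = j·7.351e+04·0.128 = 0 + j9410 Ω
  Z4: Z = 1/(jωC) = -j/(ω·C) = 0 - j1675 Ω
  Z5: Z = R = 1420 Ω
  Z6: Z = R = 282 Ω
Step 3 — Ladder network (open output): work backward from the far end, alternating series and parallel combinations. Z_in = 44.04 + j112.5 Ω = 120.8∠68.6° Ω.
Step 4 — Power factor: PF = cos(φ) = Re(Z)/|Z| = 44.043/120.78 = 0.3647.
Step 5 — Type: Im(Z) = 112.5 ⇒ lagging (phase φ = 68.6°).

PF = 0.3647 (lagging, φ = 68.6°)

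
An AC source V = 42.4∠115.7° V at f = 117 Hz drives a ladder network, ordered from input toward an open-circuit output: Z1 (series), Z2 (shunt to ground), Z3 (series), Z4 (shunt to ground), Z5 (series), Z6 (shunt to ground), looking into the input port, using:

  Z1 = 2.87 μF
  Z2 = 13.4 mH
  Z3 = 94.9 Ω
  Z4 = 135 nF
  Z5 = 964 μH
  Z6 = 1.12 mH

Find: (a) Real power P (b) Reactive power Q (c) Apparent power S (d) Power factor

Step 1 — Angular frequency: ω = 2π·f = 2π·117 = 735.1 rad/s.
Step 2 — Component impedances:
  Z1: Z = 1/(jωC) = -j/(ω·C) = 0 - j474 Ω
  Z2: Z = jωL = j·735.1·0.0134 = 0 + j9.851 Ω
  Z3: Z = R = 94.9 Ω
  Z4: Z = 1/(jωC) = -j/(ω·C) = 0 - j1.008e+04 Ω
  Z5: Z = jωL = j·735.1·0.000964 = 0 + j0.7087 Ω
  Z6: Z = jωL = j·735.1·0.00112 = 0 + j0.8233 Ω
Step 3 — Ladder network (open output): work backward from the far end, alternating series and parallel combinations. Z_in = 1.008 - j464.2 Ω = 464.2∠-89.9° Ω.
Step 4 — Source phasor: V = 42.4∠115.7° V = -18.39 + j38.21 V.
Step 5 — Current: I = V / Z = -0.08238 - j0.03943 A = 0.09133∠-154.4° A.
Step 6 — Complex power: S = V·I* = 0.008408 - j3.872 VA.
Step 7 — Real power: P = Re(S) = 0.008408 W.
Step 8 — Reactive power: Q = Im(S) = -3.872 VAR.
Step 9 — Apparent power: |S| = 3.872 VA.
Step 10 — Power factor: PF = P/|S| = 0.002171 (leading).

(a) P = 0.008408 W  (b) Q = -3.872 VAR  (c) S = 3.872 VA  (d) PF = 0.002171 (leading)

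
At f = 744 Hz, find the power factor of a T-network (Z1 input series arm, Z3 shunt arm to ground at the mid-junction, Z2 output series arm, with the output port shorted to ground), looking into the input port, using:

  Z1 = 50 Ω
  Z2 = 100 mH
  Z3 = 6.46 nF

Step 1 — Angular frequency: ω = 2π·f = 2π·744 = 4675 rad/s.
Step 2 — Component impedances:
  Z1: Z = R = 50 Ω
  Z2: Z = jωL = j·4675·0.1 = 0 + j467.5 Ω
  Z3: Z = 1/(jωC) = -j/(ω·C) = 0 - j3.311e+04 Ω
Step 3 — With the output port shorted to ground, the output series arm Z2 runs from the junction to ground; the shunt arm Z3 also runs from the junction to ground. They appear in parallel: Z3 || Z2 = 0 + j474.2 Ω.
Step 4 — Series with input arm Z1: Z_in = Z1 + (Z3 || Z2) = 50 + j474.2 Ω = 476.8∠84.0° Ω.
Step 5 — Power factor: PF = cos(φ) = Re(Z)/|Z| = 50/476.8 = 0.1049.
Step 6 — Type: Im(Z) = 474.2 ⇒ lagging (phase φ = 84.0°).

PF = 0.1049 (lagging, φ = 84.0°)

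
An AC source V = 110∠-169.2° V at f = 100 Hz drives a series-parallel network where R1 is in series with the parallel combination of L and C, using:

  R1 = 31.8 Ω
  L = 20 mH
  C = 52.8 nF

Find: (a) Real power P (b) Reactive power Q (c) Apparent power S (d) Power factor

Step 1 — Angular frequency: ω = 2π·f = 2π·100 = 628.3 rad/s.
Step 2 — Component impedances:
  R1: Z = R = 31.8 Ω
  L: Z = jωL = j·628.3·0.02 = 0 + j12.57 Ω
  C: Z = 1/(jωC) = -j/(ω·C) = 0 - j3.014e+04 Ω
Step 3 — Parallel branch: L || C = 1/(1/L + 1/C) = 0 + j12.57 Ω.
Step 4 — Series with R1: Z_total = R1 + (L || C) = 31.8 + j12.57 Ω = 34.19∠21.6° Ω.
Step 5 — Source phasor: V = 110∠-169.2° V = -108.1 - j20.61 V.
Step 6 — Current: I = V / Z = -3.16 + j0.6012 A = 3.217∠169.2° A.
Step 7 — Complex power: S = V·I* = 329.1 + j130.1 VA.
Step 8 — Real power: P = Re(S) = 329.1 W.
Step 9 — Reactive power: Q = Im(S) = 130.1 VAR.
Step 10 — Apparent power: |S| = 353.9 VA.
Step 11 — Power factor: PF = P/|S| = 0.93 (lagging).

(a) P = 329.1 W  (b) Q = 130.1 VAR  (c) S = 353.9 VA  (d) PF = 0.93 (lagging)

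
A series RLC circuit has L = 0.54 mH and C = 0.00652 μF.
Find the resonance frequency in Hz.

Step 1 — Resonance condition Im(Z)=0 gives ω₀ = 1/√(LC).
Step 2 — ω₀ = 1/√(0.00054·6.52e-09) = 5.329e+05 rad/s.
Step 3 — f₀ = ω₀/(2π) = 8.482e+04 Hz.

f₀ = 8.482e+04 Hz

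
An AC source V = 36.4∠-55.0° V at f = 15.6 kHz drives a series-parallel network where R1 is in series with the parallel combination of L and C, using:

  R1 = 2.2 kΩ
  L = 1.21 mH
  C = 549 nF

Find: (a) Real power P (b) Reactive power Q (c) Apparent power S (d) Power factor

Step 1 — Angular frequency: ω = 2π·f = 2π·1.56e+04 = 9.802e+04 rad/s.
Step 2 — Component impedances:
  R1: Z = R = 2200 Ω
  L: Z = jωL = j·9.802e+04·0.00121 = 0 + j118.6 Ω
  C: Z = 1/(jωC) = -j/(ω·C) = 0 - j18.58 Ω
Step 3 — Parallel branch: L || C = 1/(1/L + 1/C) = 0 - j22.04 Ω.
Step 4 — Series with R1: Z_total = R1 + (L || C) = 2200 - j22.04 Ω = 2200∠-0.6° Ω.
Step 5 — Source phasor: V = 36.4∠-55.0° V = 20.88 - j29.82 V.
Step 6 — Current: I = V / Z = 0.009625 - j0.01346 A = 0.01654∠-54.4° A.
Step 7 — Complex power: S = V·I* = 0.6022 - j0.006032 VA.
Step 8 — Real power: P = Re(S) = 0.6022 W.
Step 9 — Reactive power: Q = Im(S) = -0.006032 VAR.
Step 10 — Apparent power: |S| = 0.6022 VA.
Step 11 — Power factor: PF = P/|S| = 0.9999 (leading).

(a) P = 0.6022 W  (b) Q = -0.006032 VAR  (c) S = 0.6022 VA  (d) PF = 0.9999 (leading)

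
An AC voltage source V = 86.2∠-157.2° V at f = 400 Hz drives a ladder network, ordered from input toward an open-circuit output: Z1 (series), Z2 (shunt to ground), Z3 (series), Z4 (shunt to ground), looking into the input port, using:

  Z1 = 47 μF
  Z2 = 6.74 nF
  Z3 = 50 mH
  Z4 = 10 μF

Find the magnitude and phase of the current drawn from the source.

Step 1 — Angular frequency: ω = 2π·f = 2π·400 = 2513 rad/s.
Step 2 — Component impedances:
  Z1: Z = 1/(jωC) = -j/(ω·C) = 0 - j8.466 Ω
  Z2: Z = 1/(jωC) = -j/(ω·C) = 0 - j5.903e+04 Ω
  Z3: Z = jωL = j·2513·0.05 = 0 + j125.7 Ω
  Z4: Z = 1/(jωC) = -j/(ω·C) = 0 - j39.79 Ω
Step 3 — Ladder network (open output): work backward from the far end, alternating series and parallel combinations. Z_in = 0 + j77.53 Ω = 77.53∠90.0° Ω.
Step 4 — Source phasor: V = 86.2∠-157.2° V = -79.46 - j33.4 V.
Step 5 — Ohm's law: I = V / Z_total = (-79.46 - j33.4) / (0 + j77.53) = -0.4308 + j1.025 A.
Step 6 — Convert to polar: |I| = 1.112 A, ∠I = 112.8°.

I = 1.112∠112.8° A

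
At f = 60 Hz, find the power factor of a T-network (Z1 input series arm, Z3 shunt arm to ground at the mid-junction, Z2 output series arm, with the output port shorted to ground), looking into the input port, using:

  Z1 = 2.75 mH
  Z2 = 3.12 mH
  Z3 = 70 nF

Step 1 — Angular frequency: ω = 2π·f = 2π·60 = 377 rad/s.
Step 2 — Component impedances:
  Z1: Z = jωL = j·377·0.00275 = 0 + j1.037 Ω
  Z2: Z = jωL = j·377·0.00312 = 0 + j1.176 Ω
  Z3: Z = 1/(jωC) = -j/(ω·C) = 0 - j3.789e+04 Ω
Step 3 — With the output port shorted to ground, the output series arm Z2 runs from the junction to ground; the shunt arm Z3 also runs from the junction to ground. They appear in parallel: Z3 || Z2 = 0 + j1.176 Ω.
Step 4 — Series with input arm Z1: Z_in = Z1 + (Z3 || Z2) = 0 + j2.213 Ω = 2.213∠90.0° Ω.
Step 5 — Power factor: PF = cos(φ) = Re(Z)/|Z| = 0/2.213 = 0.
Step 6 — Type: Im(Z) = 2.213 ⇒ lagging (phase φ = 90.0°).

PF = 0 (lagging, φ = 90.0°)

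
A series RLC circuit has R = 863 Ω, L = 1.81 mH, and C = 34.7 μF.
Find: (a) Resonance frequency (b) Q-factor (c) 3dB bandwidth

Step 1 — Resonance condition Im(Z)=0 gives ω₀ = 1/√(LC).
Step 2 — ω₀ = 1/√(0.00181·3.47e-05) = 3990 rad/s.
Step 3 — f₀ = ω₀/(2π) = 635.1 Hz.
Step 4 — Series Q: Q = ω₀L/R = 3990·0.00181/863 = 0.008369.
Step 5 — 3dB bandwidth: Δω = ω₀/Q = 4.768e+05 rad/s; BW = Δω/(2π) = 7.588e+04 Hz.

(a) f₀ = 635.1 Hz  (b) Q = 0.008369  (c) BW = 7.588e+04 Hz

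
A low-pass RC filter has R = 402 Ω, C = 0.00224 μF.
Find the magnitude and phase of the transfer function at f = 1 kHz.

Step 1 — Angular frequency: ω = 2π·1000 = 6283 rad/s.
Step 2 — Transfer function: H(jω) = 1/(1 + jωRC).
Step 3 — Denominator: 1 + jωRC = 1 + j·6283·402·2.24e-09 = 1 + j0.005658.
Step 4 — H = 1 - j0.005658.
Step 5 — Magnitude: |H| = 1 (-0.0 dB); phase: φ = -0.3°.

|H| = 1 (-0.0 dB), φ = -0.3°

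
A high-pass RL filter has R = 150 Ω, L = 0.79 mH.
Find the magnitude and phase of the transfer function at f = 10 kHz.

Step 1 — Angular frequency: ω = 2π·1e+04 = 6.283e+04 rad/s.
Step 2 — Transfer function: H(jω) = jωL/(R + jωL).
Step 3 — Numerator jωL = j·49.64; denominator R + jωL = 150 + j49.64.
Step 4 — H = 0.0987 + j0.2983.
Step 5 — Magnitude: |H| = 0.3142 (-10.1 dB); phase: φ = 71.7°.

|H| = 0.3142 (-10.1 dB), φ = 71.7°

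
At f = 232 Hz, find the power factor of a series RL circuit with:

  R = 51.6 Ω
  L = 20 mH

Step 1 — Angular frequency: ω = 2π·f = 2π·232 = 1458 rad/s.
Step 2 — Component impedances:
  R: Z = R = 51.6 Ω
  L: Z = jωL = j·1458·0.02 = 0 + j29.15 Ω
Step 3 — Series combination: Z_total = R + L = 51.6 + j29.15 Ω = 59.27∠29.5° Ω.
Step 4 — Power factor: PF = cos(φ) = Re(Z)/|Z| = 51.6/59.27 = 0.8706.
Step 5 — Type: Im(Z) = 29.15 ⇒ lagging (phase φ = 29.5°).

PF = 0.8706 (lagging, φ = 29.5°)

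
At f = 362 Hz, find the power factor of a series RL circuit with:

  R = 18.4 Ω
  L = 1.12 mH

Step 1 — Angular frequency: ω = 2π·f = 2π·362 = 2275 rad/s.
Step 2 — Component impedances:
  R: Z = R = 18.4 Ω
  L: Z = jωL = j·2275·0.00112 = 0 + j2.547 Ω
Step 3 — Series combination: Z_total = R + L = 18.4 + j2.547 Ω = 18.58∠7.9° Ω.
Step 4 — Power factor: PF = cos(φ) = Re(Z)/|Z| = 18.4/18.5755 = 0.9906.
Step 5 — Type: Im(Z) = 2.547 ⇒ lagging (phase φ = 7.9°).

PF = 0.9906 (lagging, φ = 7.9°)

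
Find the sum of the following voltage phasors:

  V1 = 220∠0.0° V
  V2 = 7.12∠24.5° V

Step 1 — Convert each phasor to rectangular form:
  V1 = 220·(cos(0.0°) + j·sin(0.0°)) = 220 V
  V2 = 7.12·(cos(24.5°) + j·sin(24.5°)) = 6.479 + j2.953 V
Step 2 — Sum components: V_total = 226.5 + j2.953 V.
Step 3 — Convert to polar: |V_total| = 226.5 V, ∠V_total = 0.7°.

V_total = 226.5∠0.7° V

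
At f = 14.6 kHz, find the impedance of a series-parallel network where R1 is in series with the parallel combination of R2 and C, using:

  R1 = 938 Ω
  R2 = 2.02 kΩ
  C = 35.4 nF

Step 1 — Angular frequency: ω = 2π·f = 2π·1.46e+04 = 9.173e+04 rad/s.
Step 2 — Component impedances:
  R1: Z = R = 938 Ω
  R2: Z = R = 2020 Ω
  C: Z = 1/(jωC) = -j/(ω·C) = 0 - j307.9 Ω
Step 3 — Parallel branch: R2 || C = 1/(1/R2 + 1/C) = 45.88 - j300.9 Ω.
Step 4 — Series with R1: Z_total = R1 + (R2 || C) = 983.9 - j300.9 Ω = 1029∠-17.0° Ω.

Z = 983.9 - j300.9 Ω = 1029∠-17.0° Ω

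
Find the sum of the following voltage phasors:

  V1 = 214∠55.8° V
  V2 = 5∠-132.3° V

Step 1 — Convert each phasor to rectangular form:
  V1 = 214·(cos(55.8°) + j·sin(55.8°)) = 120.3 + j177 V
  V2 = 5·(cos(-132.3°) + j·sin(-132.3°)) = -3.365 - j3.698 V
Step 2 — Sum components: V_total = 116.9 + j173.3 V.
Step 3 — Convert to polar: |V_total| = 209.1 V, ∠V_total = 56.0°.

V_total = 209.1∠56.0° V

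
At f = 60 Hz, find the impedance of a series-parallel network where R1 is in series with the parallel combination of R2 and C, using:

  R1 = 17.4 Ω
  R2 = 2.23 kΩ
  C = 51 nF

Step 1 — Angular frequency: ω = 2π·f = 2π·60 = 377 rad/s.
Step 2 — Component impedances:
  R1: Z = R = 17.4 Ω
  R2: Z = R = 2230 Ω
  C: Z = 1/(jωC) = -j/(ω·C) = 0 - j5.201e+04 Ω
Step 3 — Parallel branch: R2 || C = 1/(1/R2 + 1/C) = 2226 - j95.44 Ω.
Step 4 — Series with R1: Z_total = R1 + (R2 || C) = 2243 - j95.44 Ω = 2245∠-2.4° Ω.

Z = 2243 - j95.44 Ω = 2245∠-2.4° Ω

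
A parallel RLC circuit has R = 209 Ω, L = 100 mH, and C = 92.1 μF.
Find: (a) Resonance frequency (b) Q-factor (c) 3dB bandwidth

Step 1 — Resonance: ω₀ = 1/√(LC) = 1/√(0.1·9.21e-05) = 329.5 rad/s.
Step 2 — f₀ = ω₀/(2π) = 52.44 Hz.
Step 3 — Parallel Q: Q = R/(ω₀L) = 209/(329.5·0.1) = 6.343.
Step 4 — Bandwidth: Δω = ω₀/Q = 51.95 rad/s; BW = Δω/(2π) = 8.268 Hz.

(a) f₀ = 52.44 Hz  (b) Q = 6.343  (c) BW = 8.268 Hz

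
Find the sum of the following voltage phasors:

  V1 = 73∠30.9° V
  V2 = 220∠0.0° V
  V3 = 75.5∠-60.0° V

Step 1 — Convert each phasor to rectangular form:
  V1 = 73·(cos(30.9°) + j·sin(30.9°)) = 62.64 + j37.49 V
  V2 = 220·(cos(0.0°) + j·sin(0.0°)) = 220 V
  V3 = 75.5·(cos(-60.0°) + j·sin(-60.0°)) = 37.75 - j65.38 V
Step 2 — Sum components: V_total = 320.4 - j27.9 V.
Step 3 — Convert to polar: |V_total| = 321.6 V, ∠V_total = -5.0°.

V_total = 321.6∠-5.0° V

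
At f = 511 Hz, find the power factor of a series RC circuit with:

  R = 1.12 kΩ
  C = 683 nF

Step 1 — Angular frequency: ω = 2π·f = 2π·511 = 3211 rad/s.
Step 2 — Component impedances:
  R: Z = R = 1120 Ω
  C: Z = 1/(jωC) = -j/(ω·C) = 0 - j456 Ω
Step 3 — Series combination: Z_total = R + C = 1120 - j456 Ω = 1209∠-22.2° Ω.
Step 4 — Power factor: PF = cos(φ) = Re(Z)/|Z| = 1120/1209.3 = 0.9262.
Step 5 — Type: Im(Z) = -456 ⇒ leading (phase φ = -22.2°).

PF = 0.9262 (leading, φ = -22.2°)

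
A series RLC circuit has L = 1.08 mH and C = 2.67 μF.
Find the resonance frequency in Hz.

Step 1 — Resonance condition Im(Z)=0 gives ω₀ = 1/√(LC).
Step 2 — ω₀ = 1/√(0.00108·2.67e-06) = 1.862e+04 rad/s.
Step 3 — f₀ = ω₀/(2π) = 2964 Hz.

f₀ = 2964 Hz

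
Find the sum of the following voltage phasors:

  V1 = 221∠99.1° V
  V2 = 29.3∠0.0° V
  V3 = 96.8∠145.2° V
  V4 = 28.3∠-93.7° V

Step 1 — Convert each phasor to rectangular form:
  V1 = 221·(cos(99.1°) + j·sin(99.1°)) = -34.95 + j218.2 V
  V2 = 29.3·(cos(0.0°) + j·sin(0.0°)) = 29.3 V
  V3 = 96.8·(cos(145.2°) + j·sin(145.2°)) = -79.49 + j55.25 V
  V4 = 28.3·(cos(-93.7°) + j·sin(-93.7°)) = -1.826 - j28.24 V
Step 2 — Sum components: V_total = -86.97 + j245.2 V.
Step 3 — Convert to polar: |V_total| = 260.2 V, ∠V_total = 109.5°.

V_total = 260.2∠109.5° V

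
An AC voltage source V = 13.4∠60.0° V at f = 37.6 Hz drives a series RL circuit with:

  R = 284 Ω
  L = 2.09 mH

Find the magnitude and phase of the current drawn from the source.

Step 1 — Angular frequency: ω = 2π·f = 2π·37.6 = 236.2 rad/s.
Step 2 — Component impedances:
  R: Z = R = 284 Ω
  L: Z = jωL = j·236.2·0.00209 = 0 + j0.4938 Ω
Step 3 — Series combination: Z_total = R + L = 284 + j0.4938 Ω = 284∠0.1° Ω.
Step 4 — Source phasor: V = 13.4∠60.0° V = 6.7 + j11.6 V.
Step 5 — Ohm's law: I = V / Z_total = (6.7 + j11.6) / (284 + j0.4938) = 0.02366 + j0.04082 A.
Step 6 — Convert to polar: |I| = 0.04718 A, ∠I = 59.9°.

I = 0.04718∠59.9° A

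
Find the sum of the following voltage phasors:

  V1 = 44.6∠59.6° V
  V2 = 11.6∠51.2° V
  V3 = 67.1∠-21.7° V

Step 1 — Convert each phasor to rectangular form:
  V1 = 44.6·(cos(59.6°) + j·sin(59.6°)) = 22.57 + j38.47 V
  V2 = 11.6·(cos(51.2°) + j·sin(51.2°)) = 7.269 + j9.04 V
  V3 = 67.1·(cos(-21.7°) + j·sin(-21.7°)) = 62.34 - j24.81 V
Step 2 — Sum components: V_total = 92.18 + j22.7 V.
Step 3 — Convert to polar: |V_total| = 94.94 V, ∠V_total = 13.8°.

V_total = 94.94∠13.8° V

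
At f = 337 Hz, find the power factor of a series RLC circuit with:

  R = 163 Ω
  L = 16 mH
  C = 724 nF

Step 1 — Angular frequency: ω = 2π·f = 2π·337 = 2117 rad/s.
Step 2 — Component impedances:
  R: Z = R = 163 Ω
  L: Z = jωL = j·2117·0.016 = 0 + j33.88 Ω
  C: Z = 1/(jωC) = -j/(ω·C) = 0 - j652.3 Ω
Step 3 — Series combination: Z_total = R + L + C = 163 - j618.4 Ω = 639.5∠-75.2° Ω.
Step 4 — Power factor: PF = cos(φ) = Re(Z)/|Z| = 163/639.5 = 0.2549.
Step 5 — Type: Im(Z) = -618.4 ⇒ leading (phase φ = -75.2°).

PF = 0.2549 (leading, φ = -75.2°)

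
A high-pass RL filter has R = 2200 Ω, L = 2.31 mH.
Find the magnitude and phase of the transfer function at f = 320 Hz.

Step 1 — Angular frequency: ω = 2π·320 = 2011 rad/s.
Step 2 — Transfer function: H(jω) = jωL/(R + jωL).
Step 3 — Numerator jωL = j·4.645; denominator R + jωL = 2200 + j4.645.
Step 4 — H = 4.457e-06 + j0.002111.
Step 5 — Magnitude: |H| = 0.002111 (-53.5 dB); phase: φ = 89.9°.

|H| = 0.002111 (-53.5 dB), φ = 89.9°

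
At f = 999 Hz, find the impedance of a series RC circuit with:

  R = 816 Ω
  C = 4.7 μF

Step 1 — Angular frequency: ω = 2π·f = 2π·999 = 6277 rad/s.
Step 2 — Component impedances:
  R: Z = R = 816 Ω
  C: Z = 1/(jωC) = -j/(ω·C) = 0 - j33.9 Ω
Step 3 — Series combination: Z_total = R + C = 816 - j33.9 Ω = 816.7∠-2.4° Ω.

Z = 816 - j33.9 Ω = 816.7∠-2.4° Ω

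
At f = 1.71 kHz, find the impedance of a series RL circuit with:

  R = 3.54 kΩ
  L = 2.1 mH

Step 1 — Angular frequency: ω = 2π·f = 2π·1710 = 1.074e+04 rad/s.
Step 2 — Component impedances:
  R: Z = R = 3540 Ω
  L: Z = jωL = j·1.074e+04·0.0021 = 0 + j22.56 Ω
Step 3 — Series combination: Z_total = R + L = 3540 + j22.56 Ω = 3540∠0.4° Ω.

Z = 3540 + j22.56 Ω = 3540∠0.4° Ω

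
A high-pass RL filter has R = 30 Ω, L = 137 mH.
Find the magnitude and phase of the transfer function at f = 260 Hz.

Step 1 — Angular frequency: ω = 2π·260 = 1634 rad/s.
Step 2 — Transfer function: H(jω) = jωL/(R + jωL).
Step 3 — Numerator jωL = j·223.8; denominator R + jωL = 30 + j223.8.
Step 4 — H = 0.9823 + j0.1317.
Step 5 — Magnitude: |H| = 0.9911 (-0.1 dB); phase: φ = 7.6°.

|H| = 0.9911 (-0.1 dB), φ = 7.6°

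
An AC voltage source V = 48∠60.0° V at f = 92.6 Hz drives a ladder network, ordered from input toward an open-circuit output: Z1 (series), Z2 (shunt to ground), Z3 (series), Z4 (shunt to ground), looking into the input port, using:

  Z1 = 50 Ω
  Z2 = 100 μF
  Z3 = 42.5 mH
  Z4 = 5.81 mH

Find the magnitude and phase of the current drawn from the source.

Step 1 — Angular frequency: ω = 2π·f = 2π·92.6 = 581.8 rad/s.
Step 2 — Component impedances:
  Z1: Z = R = 50 Ω
  Z2: Z = 1/(jωC) = -j/(ω·C) = 0 - j17.19 Ω
  Z3: Z = jωL = j·581.8·0.0425 = 0 + j24.73 Ω
  Z4: Z = jωL = j·581.8·0.00581 = 0 + j3.38 Ω
Step 3 — Ladder network (open output): work backward from the far end, alternating series and parallel combinations. Z_in = 50 - j44.24 Ω = 66.76∠-41.5° Ω.
Step 4 — Source phasor: V = 48∠60.0° V = 24 + j41.57 V.
Step 5 — Ohm's law: I = V / Z_total = (24 + j41.57) / (50 - j44.24) = -0.1434 + j0.7045 A.
Step 6 — Convert to polar: |I| = 0.719 A, ∠I = 101.5°.

I = 0.719∠101.5° A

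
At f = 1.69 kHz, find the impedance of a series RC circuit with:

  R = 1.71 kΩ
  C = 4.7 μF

Step 1 — Angular frequency: ω = 2π·f = 2π·1690 = 1.062e+04 rad/s.
Step 2 — Component impedances:
  R: Z = R = 1710 Ω
  C: Z = 1/(jωC) = -j/(ω·C) = 0 - j20.04 Ω
Step 3 — Series combination: Z_total = R + C = 1710 - j20.04 Ω = 1710∠-0.7° Ω.

Z = 1710 - j20.04 Ω = 1710∠-0.7° Ω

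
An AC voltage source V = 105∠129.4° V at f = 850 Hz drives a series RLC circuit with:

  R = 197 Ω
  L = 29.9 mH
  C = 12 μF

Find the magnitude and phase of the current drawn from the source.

Step 1 — Angular frequency: ω = 2π·f = 2π·850 = 5341 rad/s.
Step 2 — Component impedances:
  R: Z = R = 197 Ω
  L: Z = jωL = j·5341·0.0299 = 0 + j159.7 Ω
  C: Z = 1/(jωC) = -j/(ω·C) = 0 - j15.6 Ω
Step 3 — Series combination: Z_total = R + L + C = 197 + j144.1 Ω = 244.1∠36.2° Ω.
Step 4 — Source phasor: V = 105∠129.4° V = -66.65 + j81.14 V.
Step 5 — Ohm's law: I = V / Z_total = (-66.65 + j81.14) / (197 + j144.1) = -0.02415 + j0.4295 A.
Step 6 — Convert to polar: |I| = 0.4302 A, ∠I = 93.2°.

I = 0.4302∠93.2° A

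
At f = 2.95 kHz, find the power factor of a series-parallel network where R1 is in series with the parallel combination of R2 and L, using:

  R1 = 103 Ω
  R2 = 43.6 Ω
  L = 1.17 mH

Step 1 — Angular frequency: ω = 2π·f = 2π·2950 = 1.854e+04 rad/s.
Step 2 — Component impedances:
  R1: Z = R = 103 Ω
  R2: Z = R = 43.6 Ω
  L: Z = jωL = j·1.854e+04·0.00117 = 0 + j21.69 Ω
Step 3 — Parallel branch: R2 || L = 1/(1/R2 + 1/L) = 8.647 + j17.39 Ω.
Step 4 — Series with R1: Z_total = R1 + (R2 || L) = 111.6 + j17.39 Ω = 113∠8.9° Ω.
Step 5 — Power factor: PF = cos(φ) = Re(Z)/|Z| = 111.65/112.99 = 0.9881.
Step 6 — Type: Im(Z) = 17.39 ⇒ lagging (phase φ = 8.9°).

PF = 0.9881 (lagging, φ = 8.9°)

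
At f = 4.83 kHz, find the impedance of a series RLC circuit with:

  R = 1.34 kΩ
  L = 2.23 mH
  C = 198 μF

Step 1 — Angular frequency: ω = 2π·f = 2π·4830 = 3.035e+04 rad/s.
Step 2 — Component impedances:
  R: Z = R = 1340 Ω
  L: Z = jωL = j·3.035e+04·0.00223 = 0 + j67.68 Ω
  C: Z = 1/(jωC) = -j/(ω·C) = 0 - j0.1664 Ω
Step 3 — Series combination: Z_total = R + L + C = 1340 + j67.51 Ω = 1342∠2.9° Ω.

Z = 1340 + j67.51 Ω = 1342∠2.9° Ω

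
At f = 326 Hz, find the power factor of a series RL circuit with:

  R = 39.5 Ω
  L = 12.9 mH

Step 1 — Angular frequency: ω = 2π·f = 2π·326 = 2048 rad/s.
Step 2 — Component impedances:
  R: Z = R = 39.5 Ω
  L: Z = jωL = j·2048·0.0129 = 0 + j26.42 Ω
Step 3 — Series combination: Z_total = R + L = 39.5 + j26.42 Ω = 47.52∠33.8° Ω.
Step 4 — Power factor: PF = cos(φ) = Re(Z)/|Z| = 39.5/47.52 = 0.8312.
Step 5 — Type: Im(Z) = 26.42 ⇒ lagging (phase φ = 33.8°).

PF = 0.8312 (lagging, φ = 33.8°)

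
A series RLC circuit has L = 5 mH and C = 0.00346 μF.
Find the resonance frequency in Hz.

Step 1 — Resonance condition Im(Z)=0 gives ω₀ = 1/√(LC).
Step 2 — ω₀ = 1/√(0.005·3.46e-09) = 2.404e+05 rad/s.
Step 3 — f₀ = ω₀/(2π) = 3.826e+04 Hz.

f₀ = 3.826e+04 Hz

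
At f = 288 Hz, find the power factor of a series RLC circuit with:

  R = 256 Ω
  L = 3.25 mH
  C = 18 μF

Step 1 — Angular frequency: ω = 2π·f = 2π·288 = 1810 rad/s.
Step 2 — Component impedances:
  R: Z = R = 256 Ω
  L: Z = jωL = j·1810·0.00325 = 0 + j5.881 Ω
  C: Z = 1/(jωC) = -j/(ω·C) = 0 - j30.7 Ω
Step 3 — Series combination: Z_total = R + L + C = 256 - j24.82 Ω = 257.2∠-5.5° Ω.
Step 4 — Power factor: PF = cos(φ) = Re(Z)/|Z| = 256/257.2 = 0.9953.
Step 5 — Type: Im(Z) = -24.82 ⇒ leading (phase φ = -5.5°).

PF = 0.9953 (leading, φ = -5.5°)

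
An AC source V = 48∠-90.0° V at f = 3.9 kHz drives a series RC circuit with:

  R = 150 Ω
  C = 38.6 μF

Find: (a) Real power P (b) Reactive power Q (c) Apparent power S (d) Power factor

Step 1 — Angular frequency: ω = 2π·f = 2π·3900 = 2.45e+04 rad/s.
Step 2 — Component impedances:
  R: Z = R = 150 Ω
  C: Z = 1/(jωC) = -j/(ω·C) = 0 - j1.057 Ω
Step 3 — Series combination: Z_total = R + C = 150 - j1.057 Ω = 150∠-0.4° Ω.
Step 4 — Source phasor: V = 48∠-90.0° V = 0 - j48 V.
Step 5 — Current: I = V / Z = 0.002255 - j0.32 A = 0.32∠-89.6° A.
Step 6 — Complex power: S = V·I* = 15.36 - j0.1083 VA.
Step 7 — Real power: P = Re(S) = 15.36 W.
Step 8 — Reactive power: Q = Im(S) = -0.1083 VAR.
Step 9 — Apparent power: |S| = 15.36 VA.
Step 10 — Power factor: PF = P/|S| = 1 (leading).

(a) P = 15.36 W  (b) Q = -0.1083 VAR  (c) S = 15.36 VA  (d) PF = 1 (leading)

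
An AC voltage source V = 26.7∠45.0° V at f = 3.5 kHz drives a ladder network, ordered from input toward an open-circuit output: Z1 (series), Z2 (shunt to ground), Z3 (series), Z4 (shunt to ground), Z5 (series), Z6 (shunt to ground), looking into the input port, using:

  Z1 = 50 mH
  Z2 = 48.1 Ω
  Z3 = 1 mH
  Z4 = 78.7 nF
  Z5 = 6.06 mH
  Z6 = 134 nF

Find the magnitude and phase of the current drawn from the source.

Step 1 — Angular frequency: ω = 2π·f = 2π·3500 = 2.199e+04 rad/s.
Step 2 — Component impedances:
  Z1: Z = jωL = j·2.199e+04·0.05 = 0 + j1100 Ω
  Z2: Z = R = 48.1 Ω
  Z3: Z = jωL = j·2.199e+04·0.001 = 0 + j21.99 Ω
  Z4: Z = 1/(jωC) = -j/(ω·C) = 0 - j577.8 Ω
  Z5: Z = jωL = j·2.199e+04·0.00606 = 0 + j133.3 Ω
  Z6: Z = 1/(jωC) = -j/(ω·C) = 0 - j339.3 Ω
Step 3 — Ladder network (open output): work backward from the far end, alternating series and parallel combinations. Z_in = 42.3 + j1084 Ω = 1085∠87.8° Ω.
Step 4 — Source phasor: V = 26.7∠45.0° V = 18.88 + j18.88 V.
Step 5 — Ohm's law: I = V / Z_total = (18.88 + j18.88) / (42.3 + j1084) = 0.01807 - j0.01671 A.
Step 6 — Convert to polar: |I| = 0.02461 A, ∠I = -42.8°.

I = 0.02461∠-42.8° A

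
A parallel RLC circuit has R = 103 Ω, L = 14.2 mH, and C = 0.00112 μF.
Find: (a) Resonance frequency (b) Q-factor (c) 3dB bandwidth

Step 1 — Resonance: ω₀ = 1/√(LC) = 1/√(0.0142·1.12e-09) = 2.508e+05 rad/s.
Step 2 — f₀ = ω₀/(2π) = 3.991e+04 Hz.
Step 3 — Parallel Q: Q = R/(ω₀L) = 103/(2.508e+05·0.0142) = 0.02893.
Step 4 — Bandwidth: Δω = ω₀/Q = 8.669e+06 rad/s; BW = Δω/(2π) = 1.38e+06 Hz.

(a) f₀ = 3.991e+04 Hz  (b) Q = 0.02893  (c) BW = 1.38e+06 Hz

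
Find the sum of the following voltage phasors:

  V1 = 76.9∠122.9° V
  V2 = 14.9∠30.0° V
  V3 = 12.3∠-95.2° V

Step 1 — Convert each phasor to rectangular form:
  V1 = 76.9·(cos(122.9°) + j·sin(122.9°)) = -41.77 + j64.57 V
  V2 = 14.9·(cos(30.0°) + j·sin(30.0°)) = 12.9 + j7.45 V
  V3 = 12.3·(cos(-95.2°) + j·sin(-95.2°)) = -1.115 - j12.25 V
Step 2 — Sum components: V_total = -29.98 + j59.77 V.
Step 3 — Convert to polar: |V_total| = 66.87 V, ∠V_total = 116.6°.

V_total = 66.87∠116.6° V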